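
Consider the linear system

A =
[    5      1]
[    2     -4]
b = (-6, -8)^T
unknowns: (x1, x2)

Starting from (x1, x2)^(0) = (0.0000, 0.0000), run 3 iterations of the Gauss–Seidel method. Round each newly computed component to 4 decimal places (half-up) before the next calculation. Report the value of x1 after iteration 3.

Iteration 1:
  x1 = (-6 - (1)·0.0000) / (5) = -1.2000
  x2 = (-8 - (2)·-1.2000) / (-4) = 1.4000
Iteration 2:
  x1 = (-6 - (1)·1.4000) / (5) = -1.4800
  x2 = (-8 - (2)·-1.4800) / (-4) = 1.2600
Iteration 3:
  x1 = (-6 - (1)·1.2600) / (5) = -1.4520
  x2 = (-8 - (2)·-1.4520) / (-4) = 1.2740

-1.4520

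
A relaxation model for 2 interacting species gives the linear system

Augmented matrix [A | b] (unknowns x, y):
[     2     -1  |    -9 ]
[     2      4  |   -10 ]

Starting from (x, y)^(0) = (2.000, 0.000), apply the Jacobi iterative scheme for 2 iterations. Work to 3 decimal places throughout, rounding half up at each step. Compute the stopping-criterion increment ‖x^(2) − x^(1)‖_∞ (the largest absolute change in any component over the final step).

Iteration 1:
  x = (-9 - (-1)·0.000) / (2) = -4.500
  y = (-10 - (2)·2.000) / (4) = -3.500
Iteration 2:
  x = (-9 - (-1)·-3.500) / (2) = -6.250
  y = (-10 - (2)·-4.500) / (4) = -0.250
Change: (-1.750, 3.250) → max |·| = 3.250

3.250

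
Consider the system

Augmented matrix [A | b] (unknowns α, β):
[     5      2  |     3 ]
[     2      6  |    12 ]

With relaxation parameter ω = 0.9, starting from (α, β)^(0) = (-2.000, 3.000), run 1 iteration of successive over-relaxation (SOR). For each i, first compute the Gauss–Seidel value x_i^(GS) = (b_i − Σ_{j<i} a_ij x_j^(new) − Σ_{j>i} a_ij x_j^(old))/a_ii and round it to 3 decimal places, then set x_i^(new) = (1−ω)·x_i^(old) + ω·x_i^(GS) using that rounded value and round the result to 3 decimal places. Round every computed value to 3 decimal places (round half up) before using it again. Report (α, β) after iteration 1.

(-0.740, 2.322)

Iteration 1:
  α: GS value = (3 - (2)·3.000) / (5) = -0.600;  α ← (1−ω)·-2.000 + ω·-0.600 = -0.740
  β: GS value = (12 - (2)·-0.740) / (6) = 2.247;  β ← (1−ω)·3.000 + ω·2.247 = 2.322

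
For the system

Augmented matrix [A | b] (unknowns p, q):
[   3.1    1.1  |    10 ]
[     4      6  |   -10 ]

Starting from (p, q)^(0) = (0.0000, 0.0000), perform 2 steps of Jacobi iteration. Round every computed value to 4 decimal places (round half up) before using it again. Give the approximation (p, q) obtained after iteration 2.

(3.8172, -3.8172)

Iteration 1:
  p = (10 - (1.1)·0.0000) / (3.1) = 3.2258
  q = (-10 - (4)·0.0000) / (6) = -1.6667
Iteration 2:
  p = (10 - (1.1)·-1.6667) / (3.1) = 3.8172
  q = (-10 - (4)·3.2258) / (6) = -3.8172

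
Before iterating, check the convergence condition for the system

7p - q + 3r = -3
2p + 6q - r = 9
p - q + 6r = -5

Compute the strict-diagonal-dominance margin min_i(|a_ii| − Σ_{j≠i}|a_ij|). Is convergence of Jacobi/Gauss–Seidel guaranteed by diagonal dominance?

row 1: |7| − (1+3) = 3
row 2: |6| − (2+1) = 3
row 3: |6| − (1+1) = 4
minimum over rows = 3 → strictly diagonally dominant (convergence guaranteed)

3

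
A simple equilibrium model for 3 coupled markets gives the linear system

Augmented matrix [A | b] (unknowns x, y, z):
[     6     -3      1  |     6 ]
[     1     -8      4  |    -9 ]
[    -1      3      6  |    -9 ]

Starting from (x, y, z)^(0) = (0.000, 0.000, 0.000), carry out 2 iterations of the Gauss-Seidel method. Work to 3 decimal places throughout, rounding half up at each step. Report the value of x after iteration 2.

1.951

Iteration 1:
  x = (6 - (-3)·0.000 - (1)·0.000) / (6) = 1.000
  y = (-9 - (1)·1.000 - (4)·0.000) / (-8) = 1.250
  z = (-9 - (-1)·1.000 - (3)·1.250) / (6) = -1.958
Iteration 2:
  x = (6 - (-3)·1.250 - (1)·-1.958) / (6) = 1.951
  y = (-9 - (1)·1.951 - (4)·-1.958) / (-8) = 0.390
  z = (-9 - (-1)·1.951 - (3)·0.390) / (6) = -1.370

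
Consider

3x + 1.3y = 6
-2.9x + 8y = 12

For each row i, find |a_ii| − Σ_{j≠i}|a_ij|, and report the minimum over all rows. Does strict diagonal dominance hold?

row 1: |3| − (1.3) = 1.7
row 2: |8| − (2.9) = 5.1
minimum over rows = 1.7 → strictly diagonally dominant (convergence guaranteed)

1.7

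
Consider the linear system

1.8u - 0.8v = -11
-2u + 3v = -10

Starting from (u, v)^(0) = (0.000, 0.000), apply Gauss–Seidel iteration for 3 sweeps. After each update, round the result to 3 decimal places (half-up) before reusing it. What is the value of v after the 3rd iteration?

Iteration 1:
  u = (-11 - (-0.8)·0.000) / (1.8) = -6.111
  v = (-10 - (-2)·-6.111) / (3) = -7.407
Iteration 2:
  u = (-11 - (-0.8)·-7.407) / (1.8) = -9.403
  v = (-10 - (-2)·-9.403) / (3) = -9.602
Iteration 3:
  u = (-11 - (-0.8)·-9.602) / (1.8) = -10.379
  v = (-10 - (-2)·-10.379) / (3) = -10.253

-10.253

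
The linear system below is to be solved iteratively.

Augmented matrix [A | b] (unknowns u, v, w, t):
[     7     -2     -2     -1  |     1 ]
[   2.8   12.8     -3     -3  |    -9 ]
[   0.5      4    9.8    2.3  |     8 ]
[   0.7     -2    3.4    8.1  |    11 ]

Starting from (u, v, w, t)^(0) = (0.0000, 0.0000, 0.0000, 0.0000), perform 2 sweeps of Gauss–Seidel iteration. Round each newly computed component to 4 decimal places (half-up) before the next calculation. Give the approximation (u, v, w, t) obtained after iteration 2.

(0.3497, -0.3559, 0.7797, 0.9126)

Iteration 1:
  u = (1 - (-2)·0.0000 - (-2)·0.0000 - (-1)·0.0000) / (7) = 0.1429
  v = (-9 - (2.8)·0.1429 - (-3)·0.0000 - (-3)·0.0000) / (12.8) = -0.7344
  w = (8 - (0.5)·0.1429 - (4)·-0.7344 - (2.3)·0.0000) / (9.8) = 1.1088
  t = (11 - (0.7)·0.1429 - (-2)·-0.7344 - (3.4)·1.1088) / (8.1) = 0.6989
Iteration 2:
  u = (1 - (-2)·-0.7344 - (-2)·1.1088 - (-1)·0.6989) / (7) = 0.3497
  v = (-9 - (2.8)·0.3497 - (-3)·1.1088 - (-3)·0.6989) / (12.8) = -0.3559
  w = (8 - (0.5)·0.3497 - (4)·-0.3559 - (2.3)·0.6989) / (9.8) = 0.7797
  t = (11 - (0.7)·0.3497 - (-2)·-0.3559 - (3.4)·0.7797) / (8.1) = 0.9126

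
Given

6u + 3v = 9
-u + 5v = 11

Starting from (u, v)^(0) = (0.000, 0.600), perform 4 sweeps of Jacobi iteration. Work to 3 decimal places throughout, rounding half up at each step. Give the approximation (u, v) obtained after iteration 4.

Iteration 1:
  u = (9 - (3)·0.600) / (6) = 1.200
  v = (11 - (-1)·0.000) / (5) = 2.200
Iteration 2:
  u = (9 - (3)·2.200) / (6) = 0.400
  v = (11 - (-1)·1.200) / (5) = 2.440
Iteration 3:
  u = (9 - (3)·2.440) / (6) = 0.280
  v = (11 - (-1)·0.400) / (5) = 2.280
Iteration 4:
  u = (9 - (3)·2.280) / (6) = 0.360
  v = (11 - (-1)·0.280) / (5) = 2.256

(0.360, 2.256)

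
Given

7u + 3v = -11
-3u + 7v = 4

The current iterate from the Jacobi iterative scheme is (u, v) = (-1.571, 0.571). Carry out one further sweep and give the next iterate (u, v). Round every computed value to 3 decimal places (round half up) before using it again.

One sweep:
  u = (-11 - (3)·0.571) / (7) = -1.816
  v = (4 - (-3)·-1.571) / (7) = -0.102

(-1.816, -0.102)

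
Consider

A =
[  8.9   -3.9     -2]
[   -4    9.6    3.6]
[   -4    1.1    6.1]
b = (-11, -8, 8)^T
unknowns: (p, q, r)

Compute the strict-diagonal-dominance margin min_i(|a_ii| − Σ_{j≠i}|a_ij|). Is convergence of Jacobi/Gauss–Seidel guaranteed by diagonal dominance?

row 1: |8.9| − (3.9+2) = 3
row 2: |9.6| − (4+3.6) = 2
row 3: |6.1| − (4+1.1) = 1
minimum over rows = 1 → strictly diagonally dominant (convergence guaranteed)

1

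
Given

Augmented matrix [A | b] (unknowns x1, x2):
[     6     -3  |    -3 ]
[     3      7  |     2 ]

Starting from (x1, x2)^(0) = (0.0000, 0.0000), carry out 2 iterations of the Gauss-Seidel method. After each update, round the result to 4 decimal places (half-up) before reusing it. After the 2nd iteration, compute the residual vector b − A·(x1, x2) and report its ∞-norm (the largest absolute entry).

0.3213

Iteration 1:
  x1 = (-3 - (-3)·0.0000) / (6) = -0.5000
  x2 = (2 - (3)·-0.5000) / (7) = 0.5000
Iteration 2:
  x1 = (-3 - (-3)·0.5000) / (6) = -0.2500
  x2 = (2 - (3)·-0.2500) / (7) = 0.3929
Residual b − A·x = (-0.3213, -0.0003); ∞-norm = 0.3213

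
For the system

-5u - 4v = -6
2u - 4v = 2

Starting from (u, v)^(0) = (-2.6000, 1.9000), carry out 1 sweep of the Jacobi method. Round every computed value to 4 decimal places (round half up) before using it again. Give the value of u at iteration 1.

Iteration 1:
  u = (-6 - (-4)·1.9000) / (-5) = -0.3200
  v = (2 - (2)·-2.6000) / (-4) = -1.8000

-0.3200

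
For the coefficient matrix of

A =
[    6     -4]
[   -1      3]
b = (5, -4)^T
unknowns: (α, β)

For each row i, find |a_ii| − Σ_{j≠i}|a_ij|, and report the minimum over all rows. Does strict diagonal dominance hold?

2

row 1: |6| − (4) = 2
row 2: |3| − (1) = 2
minimum over rows = 2 → strictly diagonally dominant (convergence guaranteed)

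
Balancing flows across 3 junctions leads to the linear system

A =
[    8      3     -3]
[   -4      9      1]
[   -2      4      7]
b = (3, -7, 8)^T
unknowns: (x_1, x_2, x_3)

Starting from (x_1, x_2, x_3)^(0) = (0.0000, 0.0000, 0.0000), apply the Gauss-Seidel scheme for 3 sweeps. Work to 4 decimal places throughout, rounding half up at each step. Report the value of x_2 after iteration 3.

-0.4451

Iteration 1:
  x_1 = (3 - (3)·0.0000 - (-3)·0.0000) / (8) = 0.3750
  x_2 = (-7 - (-4)·0.3750 - (1)·0.0000) / (9) = -0.6111
  x_3 = (8 - (-2)·0.3750 - (4)·-0.6111) / (7) = 1.5992
Iteration 2:
  x_1 = (3 - (3)·-0.6111 - (-3)·1.5992) / (8) = 1.2039
  x_2 = (-7 - (-4)·1.2039 - (1)·1.5992) / (9) = -0.4204
  x_3 = (8 - (-2)·1.2039 - (4)·-0.4204) / (7) = 1.7271
Iteration 3:
  x_1 = (3 - (3)·-0.4204 - (-3)·1.7271) / (8) = 1.1803
  x_2 = (-7 - (-4)·1.1803 - (1)·1.7271) / (9) = -0.4451
  x_3 = (8 - (-2)·1.1803 - (4)·-0.4451) / (7) = 1.7344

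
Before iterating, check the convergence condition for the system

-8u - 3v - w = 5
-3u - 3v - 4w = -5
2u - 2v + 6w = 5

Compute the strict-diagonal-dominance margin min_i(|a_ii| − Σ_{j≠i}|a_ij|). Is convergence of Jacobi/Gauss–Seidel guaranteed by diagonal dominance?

-4

row 1: |-8| − (3+1) = 4
row 2: |-3| − (3+4) = -4
row 3: |6| − (2+2) = 2
minimum over rows = -4 → not strictly diagonally dominant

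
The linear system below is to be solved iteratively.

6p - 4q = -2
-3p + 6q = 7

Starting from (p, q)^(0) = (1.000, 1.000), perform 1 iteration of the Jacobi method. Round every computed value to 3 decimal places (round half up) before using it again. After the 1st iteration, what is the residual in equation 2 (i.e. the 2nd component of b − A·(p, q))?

-2.003

Iteration 1:
  p = (-2 - (-4)·1.000) / (6) = 0.333
  q = (7 - (-3)·1.000) / (6) = 1.667
Residual b − A·x = (2.670, -2.003)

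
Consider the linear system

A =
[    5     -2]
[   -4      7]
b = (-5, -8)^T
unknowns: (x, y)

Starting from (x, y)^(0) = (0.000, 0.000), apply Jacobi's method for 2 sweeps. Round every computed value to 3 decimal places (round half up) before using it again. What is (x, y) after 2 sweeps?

(-1.457, -1.714)

Iteration 1:
  x = (-5 - (-2)·0.000) / (5) = -1.000
  y = (-8 - (-4)·0.000) / (7) = -1.143
Iteration 2:
  x = (-5 - (-2)·-1.143) / (5) = -1.457
  y = (-8 - (-4)·-1.000) / (7) = -1.714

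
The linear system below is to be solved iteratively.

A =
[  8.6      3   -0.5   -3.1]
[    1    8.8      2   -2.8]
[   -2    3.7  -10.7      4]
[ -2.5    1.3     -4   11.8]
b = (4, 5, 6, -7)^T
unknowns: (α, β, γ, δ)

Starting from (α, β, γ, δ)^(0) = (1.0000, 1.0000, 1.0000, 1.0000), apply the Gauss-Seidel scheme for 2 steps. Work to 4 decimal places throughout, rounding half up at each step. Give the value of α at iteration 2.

0.0452

Iteration 1:
  α = (4 - (3)·1.0000 - (-0.5)·1.0000 - (-3.1)·1.0000) / (8.6) = 0.5349
  β = (5 - (1)·0.5349 - (2)·1.0000 - (-2.8)·1.0000) / (8.8) = 0.5983
  γ = (6 - (-2)·0.5349 - (3.7)·0.5983 - (4)·1.0000) / (-10.7) = -0.0800
  δ = (-7 - (-2.5)·0.5349 - (1.3)·0.5983 - (-4)·-0.0800) / (11.8) = -0.5729
Iteration 2:
  α = (4 - (3)·0.5983 - (-0.5)·-0.0800 - (-3.1)·-0.5729) / (8.6) = 0.0452
  β = (5 - (1)·0.0452 - (2)·-0.0800 - (-2.8)·-0.5729) / (8.8) = 0.3989
  γ = (6 - (-2)·0.0452 - (3.7)·0.3989 - (4)·-0.5729) / (-10.7) = -0.6454
  δ = (-7 - (-2.5)·0.0452 - (1.3)·0.3989 - (-4)·-0.6454) / (11.8) = -0.8464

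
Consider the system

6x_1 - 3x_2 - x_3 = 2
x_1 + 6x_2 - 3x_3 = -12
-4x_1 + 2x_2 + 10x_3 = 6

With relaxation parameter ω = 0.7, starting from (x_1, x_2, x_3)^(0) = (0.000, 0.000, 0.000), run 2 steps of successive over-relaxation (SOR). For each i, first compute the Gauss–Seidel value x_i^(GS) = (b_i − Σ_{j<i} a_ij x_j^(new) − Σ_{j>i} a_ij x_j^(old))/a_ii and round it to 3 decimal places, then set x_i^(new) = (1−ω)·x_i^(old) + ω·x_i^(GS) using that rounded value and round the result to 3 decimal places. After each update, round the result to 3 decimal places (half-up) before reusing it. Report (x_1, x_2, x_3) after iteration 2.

(-0.116, -1.575, 0.814)

Iteration 1:
  x_1: GS value = (2 - (-3)·0.000 - (-1)·0.000) / (6) = 0.333;  x_1 ← (1−ω)·0.000 + ω·0.333 = 0.233
  x_2: GS value = (-12 - (1)·0.233 - (-3)·0.000) / (6) = -2.039;  x_2 ← (1−ω)·0.000 + ω·-2.039 = -1.427
  x_3: GS value = (6 - (-4)·0.233 - (2)·-1.427) / (10) = 0.979;  x_3 ← (1−ω)·0.000 + ω·0.979 = 0.685
Iteration 2:
  x_1: GS value = (2 - (-3)·-1.427 - (-1)·0.685) / (6) = -0.266;  x_1 ← (1−ω)·0.233 + ω·-0.266 = -0.116
  x_2: GS value = (-12 - (1)·-0.116 - (-3)·0.685) / (6) = -1.638;  x_2 ← (1−ω)·-1.427 + ω·-1.638 = -1.575
  x_3: GS value = (6 - (-4)·-0.116 - (2)·-1.575) / (10) = 0.869;  x_3 ← (1−ω)·0.685 + ω·0.869 = 0.814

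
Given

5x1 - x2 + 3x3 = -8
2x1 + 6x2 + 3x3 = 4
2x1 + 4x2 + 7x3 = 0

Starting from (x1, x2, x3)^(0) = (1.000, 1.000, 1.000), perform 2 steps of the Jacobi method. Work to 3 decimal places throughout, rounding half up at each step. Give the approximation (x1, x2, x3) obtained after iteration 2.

Iteration 1:
  x1 = (-8 - (-1)·1.000 - (3)·1.000) / (5) = -2.000
  x2 = (4 - (2)·1.000 - (3)·1.000) / (6) = -0.167
  x3 = (0 - (2)·1.000 - (4)·1.000) / (7) = -0.857
Iteration 2:
  x1 = (-8 - (-1)·-0.167 - (3)·-0.857) / (5) = -1.119
  x2 = (4 - (2)·-2.000 - (3)·-0.857) / (6) = 1.762
  x3 = (0 - (2)·-2.000 - (4)·-0.167) / (7) = 0.667

(-1.119, 1.762, 0.667)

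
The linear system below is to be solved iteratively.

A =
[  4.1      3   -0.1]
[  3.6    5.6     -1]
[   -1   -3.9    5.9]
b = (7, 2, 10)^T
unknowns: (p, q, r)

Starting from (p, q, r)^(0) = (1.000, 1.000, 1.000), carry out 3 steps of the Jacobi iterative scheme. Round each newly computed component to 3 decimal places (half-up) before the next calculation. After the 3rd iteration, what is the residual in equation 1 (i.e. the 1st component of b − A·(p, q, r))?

Iteration 1:
  p = (7 - (3)·1.000 - (-0.1)·1.000) / (4.1) = 1.000
  q = (2 - (3.6)·1.000 - (-1)·1.000) / (5.6) = -0.107
  r = (10 - (-1)·1.000 - (-3.9)·1.000) / (5.9) = 2.525
Iteration 2:
  p = (7 - (3)·-0.107 - (-0.1)·2.525) / (4.1) = 1.847
  q = (2 - (3.6)·1.000 - (-1)·2.525) / (5.6) = 0.165
  r = (10 - (-1)·1.000 - (-3.9)·-0.107) / (5.9) = 1.794
Iteration 3:
  p = (7 - (3)·0.165 - (-0.1)·1.794) / (4.1) = 1.630
  q = (2 - (3.6)·1.847 - (-1)·1.794) / (5.6) = -0.510
  r = (10 - (-1)·1.847 - (-3.9)·0.165) / (5.9) = 2.117
Residual b − A·x = (2.059, 1.105, -2.849)

2.059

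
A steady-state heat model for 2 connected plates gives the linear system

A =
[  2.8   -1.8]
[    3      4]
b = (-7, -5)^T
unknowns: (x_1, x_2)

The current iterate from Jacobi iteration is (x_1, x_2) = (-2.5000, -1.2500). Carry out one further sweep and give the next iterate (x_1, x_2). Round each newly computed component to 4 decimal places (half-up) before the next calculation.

One sweep:
  x_1 = (-7 - (-1.8)·-1.2500) / (2.8) = -3.3036
  x_2 = (-5 - (3)·-2.5000) / (4) = 0.6250

(-3.3036, 0.6250)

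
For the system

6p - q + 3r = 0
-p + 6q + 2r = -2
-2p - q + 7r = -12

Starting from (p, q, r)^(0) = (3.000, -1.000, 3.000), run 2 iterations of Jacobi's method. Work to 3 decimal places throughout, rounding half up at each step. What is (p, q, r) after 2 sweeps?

Iteration 1:
  p = (0 - (-1)·-1.000 - (3)·3.000) / (6) = -1.667
  q = (-2 - (-1)·3.000 - (2)·3.000) / (6) = -0.833
  r = (-12 - (-2)·3.000 - (-1)·-1.000) / (7) = -1.000
Iteration 2:
  p = (0 - (-1)·-0.833 - (3)·-1.000) / (6) = 0.361
  q = (-2 - (-1)·-1.667 - (2)·-1.000) / (6) = -0.278
  r = (-12 - (-2)·-1.667 - (-1)·-0.833) / (7) = -2.310

(0.361, -0.278, -2.310)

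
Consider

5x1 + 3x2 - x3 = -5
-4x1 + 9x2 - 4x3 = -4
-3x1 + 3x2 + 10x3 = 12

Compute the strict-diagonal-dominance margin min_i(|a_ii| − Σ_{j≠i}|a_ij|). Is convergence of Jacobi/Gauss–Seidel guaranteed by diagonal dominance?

1

row 1: |5| − (3+1) = 1
row 2: |9| − (4+4) = 1
row 3: |10| − (3+3) = 4
minimum over rows = 1 → strictly diagonally dominant (convergence guaranteed)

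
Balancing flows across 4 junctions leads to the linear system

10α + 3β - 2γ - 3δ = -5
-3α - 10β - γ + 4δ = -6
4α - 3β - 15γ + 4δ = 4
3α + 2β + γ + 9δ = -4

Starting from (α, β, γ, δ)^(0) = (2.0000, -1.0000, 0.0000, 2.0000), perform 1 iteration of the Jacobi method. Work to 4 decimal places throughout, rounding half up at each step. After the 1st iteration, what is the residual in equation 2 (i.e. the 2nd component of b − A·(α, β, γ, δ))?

7.7556

Iteration 1:
  α = (-5 - (3)·-1.0000 - (-2)·0.0000 - (-3)·2.0000) / (10) = 0.4000
  β = (-6 - (-3)·2.0000 - (-1)·0.0000 - (4)·2.0000) / (-10) = 0.8000
  γ = (4 - (4)·2.0000 - (-3)·-1.0000 - (4)·2.0000) / (-15) = 1.0000
  δ = (-4 - (3)·2.0000 - (2)·-1.0000 - (1)·0.0000) / (9) = -0.8889
Residual b − A·x = (-12.0667, 7.7556, 23.3556, 0.2001)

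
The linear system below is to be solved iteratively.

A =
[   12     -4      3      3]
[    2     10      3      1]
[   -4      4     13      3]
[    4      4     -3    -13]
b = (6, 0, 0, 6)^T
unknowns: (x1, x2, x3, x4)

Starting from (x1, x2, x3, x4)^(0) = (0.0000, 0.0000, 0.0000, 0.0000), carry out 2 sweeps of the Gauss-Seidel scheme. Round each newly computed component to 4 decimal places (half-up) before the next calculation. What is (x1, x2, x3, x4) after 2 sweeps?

(0.5158, -0.1204, 0.2837, -0.4053)

Iteration 1:
  x1 = (6 - (-4)·0.0000 - (3)·0.0000 - (3)·0.0000) / (12) = 0.5000
  x2 = (0 - (2)·0.5000 - (3)·0.0000 - (1)·0.0000) / (10) = -0.1000
  x3 = (0 - (-4)·0.5000 - (4)·-0.1000 - (3)·0.0000) / (13) = 0.1846
  x4 = (6 - (4)·0.5000 - (4)·-0.1000 - (-3)·0.1846) / (-13) = -0.3811
Iteration 2:
  x1 = (6 - (-4)·-0.1000 - (3)·0.1846 - (3)·-0.3811) / (12) = 0.5158
  x2 = (0 - (2)·0.5158 - (3)·0.1846 - (1)·-0.3811) / (10) = -0.1204
  x3 = (0 - (-4)·0.5158 - (4)·-0.1204 - (3)·-0.3811) / (13) = 0.2837
  x4 = (6 - (4)·0.5158 - (4)·-0.1204 - (-3)·0.2837) / (-13) = -0.4053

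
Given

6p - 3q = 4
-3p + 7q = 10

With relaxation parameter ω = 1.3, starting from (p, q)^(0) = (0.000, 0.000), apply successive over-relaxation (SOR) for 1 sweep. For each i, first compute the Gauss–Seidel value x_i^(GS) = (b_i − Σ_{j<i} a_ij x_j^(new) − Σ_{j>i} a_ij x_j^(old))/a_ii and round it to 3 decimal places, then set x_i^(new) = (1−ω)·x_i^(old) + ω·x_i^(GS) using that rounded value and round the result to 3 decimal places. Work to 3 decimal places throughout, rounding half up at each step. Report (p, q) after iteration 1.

Iteration 1:
  p: GS value = (4 - (-3)·0.000) / (6) = 0.667;  p ← (1−ω)·0.000 + ω·0.667 = 0.867
  q: GS value = (10 - (-3)·0.867) / (7) = 1.800;  q ← (1−ω)·0.000 + ω·1.800 = 2.340

(0.867, 2.340)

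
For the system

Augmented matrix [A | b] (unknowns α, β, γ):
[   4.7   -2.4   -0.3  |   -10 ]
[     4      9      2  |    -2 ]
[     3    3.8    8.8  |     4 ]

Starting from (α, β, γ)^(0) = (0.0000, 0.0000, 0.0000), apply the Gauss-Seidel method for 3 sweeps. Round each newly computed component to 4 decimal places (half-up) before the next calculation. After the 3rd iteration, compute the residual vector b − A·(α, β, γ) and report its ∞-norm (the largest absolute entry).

0.2052

Iteration 1:
  α = (-10 - (-2.4)·0.0000 - (-0.3)·0.0000) / (4.7) = -2.1277
  β = (-2 - (4)·-2.1277 - (2)·0.0000) / (9) = 0.7234
  γ = (4 - (3)·-2.1277 - (3.8)·0.7234) / (8.8) = 0.8675
Iteration 2:
  α = (-10 - (-2.4)·0.7234 - (-0.3)·0.8675) / (4.7) = -1.7029
  β = (-2 - (4)·-1.7029 - (2)·0.8675) / (9) = 0.3418
  γ = (4 - (3)·-1.7029 - (3.8)·0.3418) / (8.8) = 0.8875
Iteration 3:
  α = (-10 - (-2.4)·0.3418 - (-0.3)·0.8875) / (4.7) = -1.8965
  β = (-2 - (4)·-1.8965 - (2)·0.8875) / (9) = 0.4234
  γ = (4 - (3)·-1.8965 - (3.8)·0.4234) / (8.8) = 0.9182
Residual b − A·x = (0.2052, -0.0610, 0.0004); ∞-norm = 0.2052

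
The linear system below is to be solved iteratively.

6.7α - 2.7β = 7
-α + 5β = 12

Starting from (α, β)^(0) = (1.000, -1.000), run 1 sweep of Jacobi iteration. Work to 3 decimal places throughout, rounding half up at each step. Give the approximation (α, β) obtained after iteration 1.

Iteration 1:
  α = (7 - (-2.7)·-1.000) / (6.7) = 0.642
  β = (12 - (-1)·1.000) / (5) = 2.600

(0.642, 2.600)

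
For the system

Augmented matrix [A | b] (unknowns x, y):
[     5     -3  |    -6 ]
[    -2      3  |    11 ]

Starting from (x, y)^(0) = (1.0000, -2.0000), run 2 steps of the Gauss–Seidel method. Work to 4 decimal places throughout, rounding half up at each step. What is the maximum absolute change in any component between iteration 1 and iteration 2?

2.4400

Iteration 1:
  x = (-6 - (-3)·-2.0000) / (5) = -2.4000
  y = (11 - (-2)·-2.4000) / (3) = 2.0667
Iteration 2:
  x = (-6 - (-3)·2.0667) / (5) = 0.0400
  y = (11 - (-2)·0.0400) / (3) = 3.6933
Change: (2.4400, 1.6266) → max |·| = 2.4400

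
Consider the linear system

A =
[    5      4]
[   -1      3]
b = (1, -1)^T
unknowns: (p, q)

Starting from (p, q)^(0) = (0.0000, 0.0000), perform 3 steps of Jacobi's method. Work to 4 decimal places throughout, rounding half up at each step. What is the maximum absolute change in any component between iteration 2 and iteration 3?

Iteration 1:
  p = (1 - (4)·0.0000) / (5) = 0.2000
  q = (-1 - (-1)·0.0000) / (3) = -0.3333
Iteration 2:
  p = (1 - (4)·-0.3333) / (5) = 0.4666
  q = (-1 - (-1)·0.2000) / (3) = -0.2667
Iteration 3:
  p = (1 - (4)·-0.2667) / (5) = 0.4134
  q = (-1 - (-1)·0.4666) / (3) = -0.1778
Change: (-0.0532, 0.0889) → max |·| = 0.0889

0.0889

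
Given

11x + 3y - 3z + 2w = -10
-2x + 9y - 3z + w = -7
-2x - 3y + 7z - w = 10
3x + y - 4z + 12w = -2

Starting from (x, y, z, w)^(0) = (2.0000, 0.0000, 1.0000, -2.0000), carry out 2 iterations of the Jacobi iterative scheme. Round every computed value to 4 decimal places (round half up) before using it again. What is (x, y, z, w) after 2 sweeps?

(-0.4416, -0.2299, 1.3983, 0.4544)

Iteration 1:
  x = (-10 - (3)·0.0000 - (-3)·1.0000 - (2)·-2.0000) / (11) = -0.2727
  y = (-7 - (-2)·2.0000 - (-3)·1.0000 - (1)·-2.0000) / (9) = 0.2222
  z = (10 - (-2)·2.0000 - (-3)·0.0000 - (-1)·-2.0000) / (7) = 1.7143
  w = (-2 - (3)·2.0000 - (1)·0.0000 - (-4)·1.0000) / (12) = -0.3333
Iteration 2:
  x = (-10 - (3)·0.2222 - (-3)·1.7143 - (2)·-0.3333) / (11) = -0.4416
  y = (-7 - (-2)·-0.2727 - (-3)·1.7143 - (1)·-0.3333) / (9) = -0.2299
  z = (10 - (-2)·-0.2727 - (-3)·0.2222 - (-1)·-0.3333) / (7) = 1.3983
  w = (-2 - (3)·-0.2727 - (1)·0.2222 - (-4)·1.7143) / (12) = 0.4544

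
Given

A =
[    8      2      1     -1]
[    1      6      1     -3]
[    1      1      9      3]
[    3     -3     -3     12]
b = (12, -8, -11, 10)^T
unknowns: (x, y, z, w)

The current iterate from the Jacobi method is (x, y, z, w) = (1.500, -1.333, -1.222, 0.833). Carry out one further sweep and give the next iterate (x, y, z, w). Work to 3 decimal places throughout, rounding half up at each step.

One sweep:
  x = (12 - (2)·-1.333 - (1)·-1.222 - (-1)·0.833) / (8) = 2.090
  y = (-8 - (1)·1.500 - (1)·-1.222 - (-3)·0.833) / (6) = -0.963
  z = (-11 - (1)·1.500 - (1)·-1.333 - (3)·0.833) / (9) = -1.518
  w = (10 - (3)·1.500 - (-3)·-1.333 - (-3)·-1.222) / (12) = -0.180

(2.090, -0.963, -1.518, -0.180)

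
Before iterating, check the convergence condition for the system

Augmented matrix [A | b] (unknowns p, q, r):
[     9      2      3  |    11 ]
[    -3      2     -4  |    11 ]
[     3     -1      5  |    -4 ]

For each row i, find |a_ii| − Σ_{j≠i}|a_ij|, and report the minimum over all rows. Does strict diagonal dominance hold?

-5

row 1: |9| − (2+3) = 4
row 2: |2| − (3+4) = -5
row 3: |5| − (3+1) = 1
minimum over rows = -5 → not strictly diagonally dominant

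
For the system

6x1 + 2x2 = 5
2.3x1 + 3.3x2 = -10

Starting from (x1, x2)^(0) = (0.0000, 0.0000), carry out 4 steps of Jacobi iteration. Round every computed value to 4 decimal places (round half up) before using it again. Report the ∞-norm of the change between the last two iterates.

0.2347

Iteration 1:
  x1 = (5 - (2)·0.0000) / (6) = 0.8333
  x2 = (-10 - (2.3)·0.0000) / (3.3) = -3.0303
Iteration 2:
  x1 = (5 - (2)·-3.0303) / (6) = 1.8434
  x2 = (-10 - (2.3)·0.8333) / (3.3) = -3.6111
Iteration 3:
  x1 = (5 - (2)·-3.6111) / (6) = 2.0370
  x2 = (-10 - (2.3)·1.8434) / (3.3) = -4.3151
Iteration 4:
  x1 = (5 - (2)·-4.3151) / (6) = 2.2717
  x2 = (-10 - (2.3)·2.0370) / (3.3) = -4.4500
Change: (0.2347, -0.1349) → max |·| = 0.2347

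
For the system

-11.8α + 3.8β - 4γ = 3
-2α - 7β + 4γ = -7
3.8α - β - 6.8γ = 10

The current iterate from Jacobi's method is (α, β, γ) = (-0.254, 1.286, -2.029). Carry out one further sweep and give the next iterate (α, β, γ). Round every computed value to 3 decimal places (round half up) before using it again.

(0.848, -0.087, -1.802)

One sweep:
  α = (3 - (3.8)·1.286 - (-4)·-2.029) / (-11.8) = 0.848
  β = (-7 - (-2)·-0.254 - (4)·-2.029) / (-7) = -0.087
  γ = (10 - (3.8)·-0.254 - (-1)·1.286) / (-6.8) = -1.802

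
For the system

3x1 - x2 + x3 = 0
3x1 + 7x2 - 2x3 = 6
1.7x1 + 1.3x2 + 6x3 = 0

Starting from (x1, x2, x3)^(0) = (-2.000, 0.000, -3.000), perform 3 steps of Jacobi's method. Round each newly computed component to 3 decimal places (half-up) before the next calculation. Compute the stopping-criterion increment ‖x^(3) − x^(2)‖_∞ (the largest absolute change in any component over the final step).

Iteration 1:
  x1 = (0 - (-1)·0.000 - (1)·-3.000) / (3) = 1.000
  x2 = (6 - (3)·-2.000 - (-2)·-3.000) / (7) = 0.857
  x3 = (0 - (1.7)·-2.000 - (1.3)·0.000) / (6) = 0.567
Iteration 2:
  x1 = (0 - (-1)·0.857 - (1)·0.567) / (3) = 0.097
  x2 = (6 - (3)·1.000 - (-2)·0.567) / (7) = 0.591
  x3 = (0 - (1.7)·1.000 - (1.3)·0.857) / (6) = -0.469
Iteration 3:
  x1 = (0 - (-1)·0.591 - (1)·-0.469) / (3) = 0.353
  x2 = (6 - (3)·0.097 - (-2)·-0.469) / (7) = 0.682
  x3 = (0 - (1.7)·0.097 - (1.3)·0.591) / (6) = -0.156
Change: (0.256, 0.091, 0.313) → max |·| = 0.313

0.313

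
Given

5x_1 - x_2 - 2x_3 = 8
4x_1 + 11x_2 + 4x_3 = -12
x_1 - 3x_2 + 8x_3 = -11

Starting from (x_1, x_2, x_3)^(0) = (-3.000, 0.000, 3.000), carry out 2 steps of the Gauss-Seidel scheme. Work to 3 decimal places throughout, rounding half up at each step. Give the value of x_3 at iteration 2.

Iteration 1:
  x_1 = (8 - (-1)·0.000 - (-2)·3.000) / (5) = 2.800
  x_2 = (-12 - (4)·2.800 - (4)·3.000) / (11) = -3.200
  x_3 = (-11 - (1)·2.800 - (-3)·-3.200) / (8) = -2.925
Iteration 2:
  x_1 = (8 - (-1)·-3.200 - (-2)·-2.925) / (5) = -0.210
  x_2 = (-12 - (4)·-0.210 - (4)·-2.925) / (11) = 0.049
  x_3 = (-11 - (1)·-0.210 - (-3)·0.049) / (8) = -1.330

-1.330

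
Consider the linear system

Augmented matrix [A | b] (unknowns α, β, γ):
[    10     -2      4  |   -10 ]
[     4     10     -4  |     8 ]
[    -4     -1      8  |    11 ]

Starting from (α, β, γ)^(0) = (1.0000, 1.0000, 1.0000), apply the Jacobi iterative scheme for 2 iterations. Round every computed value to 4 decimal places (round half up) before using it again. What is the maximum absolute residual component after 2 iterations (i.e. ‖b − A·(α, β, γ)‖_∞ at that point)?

Iteration 1:
  α = (-10 - (-2)·1.0000 - (4)·1.0000) / (10) = -1.2000
  β = (8 - (4)·1.0000 - (-4)·1.0000) / (10) = 0.8000
  γ = (11 - (-4)·1.0000 - (-1)·1.0000) / (8) = 2.0000
Iteration 2:
  α = (-10 - (-2)·0.8000 - (4)·2.0000) / (10) = -1.6400
  β = (8 - (4)·-1.2000 - (-4)·2.0000) / (10) = 2.0800
  γ = (11 - (-4)·-1.2000 - (-1)·0.8000) / (8) = 0.8750
Residual b − A·x = (7.0600, -2.7400, -0.4800); ∞-norm = 7.0600

7.0600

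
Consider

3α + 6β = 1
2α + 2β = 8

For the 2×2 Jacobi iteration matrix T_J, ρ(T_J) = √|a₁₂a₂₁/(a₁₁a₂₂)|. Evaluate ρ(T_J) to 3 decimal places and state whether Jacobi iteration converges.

a₁₂a₂₁/(a₁₁a₂₂) = (6)·(2) / ((3)·(2)) = 2.000000
ρ = √|2.000000| = √2.000000 = 1.414
ρ > 1, so Jacobi diverges

1.414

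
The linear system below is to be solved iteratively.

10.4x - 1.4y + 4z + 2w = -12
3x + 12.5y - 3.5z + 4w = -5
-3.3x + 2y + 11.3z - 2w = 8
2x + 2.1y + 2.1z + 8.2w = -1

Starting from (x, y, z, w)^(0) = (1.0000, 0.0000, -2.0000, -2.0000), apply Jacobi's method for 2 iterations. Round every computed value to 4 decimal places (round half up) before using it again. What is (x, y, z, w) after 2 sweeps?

(-1.5058, -0.2659, 0.8330, -0.1440)

Iteration 1:
  x = (-12 - (-1.4)·0.0000 - (4)·-2.0000 - (2)·-2.0000) / (10.4) = 0.0000
  y = (-5 - (3)·1.0000 - (-3.5)·-2.0000 - (4)·-2.0000) / (12.5) = -0.5600
  z = (8 - (-3.3)·1.0000 - (2)·0.0000 - (-2)·-2.0000) / (11.3) = 0.6460
  w = (-1 - (2)·1.0000 - (2.1)·0.0000 - (2.1)·-2.0000) / (8.2) = 0.1463
Iteration 2:
  x = (-12 - (-1.4)·-0.5600 - (4)·0.6460 - (2)·0.1463) / (10.4) = -1.5058
  y = (-5 - (3)·0.0000 - (-3.5)·0.6460 - (4)·0.1463) / (12.5) = -0.2659
  z = (8 - (-3.3)·0.0000 - (2)·-0.5600 - (-2)·0.1463) / (11.3) = 0.8330
  w = (-1 - (2)·0.0000 - (2.1)·-0.5600 - (2.1)·0.6460) / (8.2) = -0.1440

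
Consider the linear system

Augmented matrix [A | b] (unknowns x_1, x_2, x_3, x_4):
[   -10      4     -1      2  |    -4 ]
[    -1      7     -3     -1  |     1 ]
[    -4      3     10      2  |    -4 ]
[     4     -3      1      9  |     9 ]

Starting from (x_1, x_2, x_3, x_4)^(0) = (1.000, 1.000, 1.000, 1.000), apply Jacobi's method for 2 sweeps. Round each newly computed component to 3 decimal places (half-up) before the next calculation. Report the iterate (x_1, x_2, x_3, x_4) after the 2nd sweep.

Iteration 1:
  x_1 = (-4 - (4)·1.000 - (-1)·1.000 - (2)·1.000) / (-10) = 0.900
  x_2 = (1 - (-1)·1.000 - (-3)·1.000 - (-1)·1.000) / (7) = 0.857
  x_3 = (-4 - (-4)·1.000 - (3)·1.000 - (2)·1.000) / (10) = -0.500
  x_4 = (9 - (4)·1.000 - (-3)·1.000 - (1)·1.000) / (9) = 0.778
Iteration 2:
  x_1 = (-4 - (4)·0.857 - (-1)·-0.500 - (2)·0.778) / (-10) = 0.948
  x_2 = (1 - (-1)·0.900 - (-3)·-0.500 - (-1)·0.778) / (7) = 0.168
  x_3 = (-4 - (-4)·0.900 - (3)·0.857 - (2)·0.778) / (10) = -0.453
  x_4 = (9 - (4)·0.900 - (-3)·0.857 - (1)·-0.500) / (9) = 0.941

(0.948, 0.168, -0.453, 0.941)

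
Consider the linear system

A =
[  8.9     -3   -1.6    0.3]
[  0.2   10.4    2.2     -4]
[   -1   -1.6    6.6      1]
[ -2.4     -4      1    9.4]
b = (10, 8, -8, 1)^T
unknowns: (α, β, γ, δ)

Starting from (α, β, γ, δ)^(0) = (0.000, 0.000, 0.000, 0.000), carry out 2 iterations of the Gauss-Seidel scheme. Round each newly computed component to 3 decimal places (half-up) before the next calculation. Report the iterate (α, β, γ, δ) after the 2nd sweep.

Iteration 1:
  α = (10 - (-3)·0.000 - (-1.6)·0.000 - (0.3)·0.000) / (8.9) = 1.124
  β = (8 - (0.2)·1.124 - (2.2)·0.000 - (-4)·0.000) / (10.4) = 0.748
  γ = (-8 - (-1)·1.124 - (-1.6)·0.748 - (1)·0.000) / (6.6) = -0.860
  δ = (1 - (-2.4)·1.124 - (-4)·0.748 - (1)·-0.860) / (9.4) = 0.803
Iteration 2:
  α = (10 - (-3)·0.748 - (-1.6)·-0.860 - (0.3)·0.803) / (8.9) = 1.194
  β = (8 - (0.2)·1.194 - (2.2)·-0.860 - (-4)·0.803) / (10.4) = 1.237
  γ = (-8 - (-1)·1.194 - (-1.6)·1.237 - (1)·0.803) / (6.6) = -0.853
  δ = (1 - (-2.4)·1.194 - (-4)·1.237 - (1)·-0.853) / (9.4) = 1.028

(1.194, 1.237, -0.853, 1.028)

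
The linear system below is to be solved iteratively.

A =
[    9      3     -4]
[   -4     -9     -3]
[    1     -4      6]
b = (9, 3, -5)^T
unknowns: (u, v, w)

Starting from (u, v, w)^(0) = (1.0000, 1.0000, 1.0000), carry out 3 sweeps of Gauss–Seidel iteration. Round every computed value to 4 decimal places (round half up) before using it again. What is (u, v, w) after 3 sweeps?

(0.5858, -0.2835, -1.1200)

Iteration 1:
  u = (9 - (3)·1.0000 - (-4)·1.0000) / (9) = 1.1111
  v = (3 - (-4)·1.1111 - (-3)·1.0000) / (-9) = -1.1605
  w = (-5 - (1)·1.1111 - (-4)·-1.1605) / (6) = -1.7922
Iteration 2:
  u = (9 - (3)·-1.1605 - (-4)·-1.7922) / (9) = 0.5903
  v = (3 - (-4)·0.5903 - (-3)·-1.7922) / (-9) = 0.0017
  w = (-5 - (1)·0.5903 - (-4)·0.0017) / (6) = -0.9306
Iteration 3:
  u = (9 - (3)·0.0017 - (-4)·-0.9306) / (9) = 0.5858
  v = (3 - (-4)·0.5858 - (-3)·-0.9306) / (-9) = -0.2835
  w = (-5 - (1)·0.5858 - (-4)·-0.2835) / (6) = -1.1200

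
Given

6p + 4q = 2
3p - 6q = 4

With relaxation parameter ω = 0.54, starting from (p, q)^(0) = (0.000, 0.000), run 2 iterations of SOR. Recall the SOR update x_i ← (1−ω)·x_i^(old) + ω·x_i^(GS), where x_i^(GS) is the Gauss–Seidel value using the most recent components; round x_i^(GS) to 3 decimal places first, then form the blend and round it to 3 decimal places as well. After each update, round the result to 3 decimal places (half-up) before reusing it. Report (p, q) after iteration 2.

(0.375, -0.402)

Iteration 1:
  p: GS value = (2 - (4)·0.000) / (6) = 0.333;  p ← (1−ω)·0.000 + ω·0.333 = 0.180
  q: GS value = (4 - (3)·0.180) / (-6) = -0.577;  q ← (1−ω)·0.000 + ω·-0.577 = -0.312
Iteration 2:
  p: GS value = (2 - (4)·-0.312) / (6) = 0.541;  p ← (1−ω)·0.180 + ω·0.541 = 0.375
  q: GS value = (4 - (3)·0.375) / (-6) = -0.479;  q ← (1−ω)·-0.312 + ω·-0.479 = -0.402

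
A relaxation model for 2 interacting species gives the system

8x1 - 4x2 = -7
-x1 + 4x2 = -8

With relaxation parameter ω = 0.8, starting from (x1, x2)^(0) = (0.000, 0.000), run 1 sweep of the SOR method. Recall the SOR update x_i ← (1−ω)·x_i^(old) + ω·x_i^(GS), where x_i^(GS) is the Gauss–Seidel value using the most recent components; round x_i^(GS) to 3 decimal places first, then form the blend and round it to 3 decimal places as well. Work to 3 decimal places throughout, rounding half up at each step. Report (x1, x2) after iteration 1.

(-0.700, -1.740)

Iteration 1:
  x1: GS value = (-7 - (-4)·0.000) / (8) = -0.875;  x1 ← (1−ω)·0.000 + ω·-0.875 = -0.700
  x2: GS value = (-8 - (-1)·-0.700) / (4) = -2.175;  x2 ← (1−ω)·0.000 + ω·-2.175 = -1.740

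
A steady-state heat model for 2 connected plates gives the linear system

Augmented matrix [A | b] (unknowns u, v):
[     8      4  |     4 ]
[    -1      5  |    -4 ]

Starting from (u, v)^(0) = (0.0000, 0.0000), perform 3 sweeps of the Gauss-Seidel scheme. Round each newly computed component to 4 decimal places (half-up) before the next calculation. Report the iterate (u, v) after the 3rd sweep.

(0.8150, -0.6370)

Iteration 1:
  u = (4 - (4)·0.0000) / (8) = 0.5000
  v = (-4 - (-1)·0.5000) / (5) = -0.7000
Iteration 2:
  u = (4 - (4)·-0.7000) / (8) = 0.8500
  v = (-4 - (-1)·0.8500) / (5) = -0.6300
Iteration 3:
  u = (4 - (4)·-0.6300) / (8) = 0.8150
  v = (-4 - (-1)·0.8150) / (5) = -0.6370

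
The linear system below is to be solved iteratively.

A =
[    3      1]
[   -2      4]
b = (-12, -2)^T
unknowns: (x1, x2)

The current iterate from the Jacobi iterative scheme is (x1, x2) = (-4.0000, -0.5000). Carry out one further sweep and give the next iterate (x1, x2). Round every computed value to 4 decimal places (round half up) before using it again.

One sweep:
  x1 = (-12 - (1)·-0.5000) / (3) = -3.8333
  x2 = (-2 - (-2)·-4.0000) / (4) = -2.5000

(-3.8333, -2.5000)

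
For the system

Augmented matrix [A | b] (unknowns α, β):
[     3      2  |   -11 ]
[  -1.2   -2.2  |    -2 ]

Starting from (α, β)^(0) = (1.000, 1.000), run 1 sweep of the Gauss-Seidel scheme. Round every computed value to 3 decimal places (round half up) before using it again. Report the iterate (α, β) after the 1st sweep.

(-4.333, 3.273)

Iteration 1:
  α = (-11 - (2)·1.000) / (3) = -4.333
  β = (-2 - (-1.2)·-4.333) / (-2.2) = 3.273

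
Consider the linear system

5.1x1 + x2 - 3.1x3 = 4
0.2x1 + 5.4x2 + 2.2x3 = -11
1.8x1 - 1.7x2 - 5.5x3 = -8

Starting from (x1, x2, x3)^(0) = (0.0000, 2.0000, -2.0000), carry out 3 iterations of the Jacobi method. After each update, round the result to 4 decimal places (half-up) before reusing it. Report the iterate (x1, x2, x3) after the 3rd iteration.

(2.1945, -2.7305, 2.6816)

Iteration 1:
  x1 = (4 - (1)·2.0000 - (-3.1)·-2.0000) / (5.1) = -0.8235
  x2 = (-11 - (0.2)·0.0000 - (2.2)·-2.0000) / (5.4) = -1.2222
  x3 = (-8 - (1.8)·0.0000 - (-1.7)·2.0000) / (-5.5) = 0.8364
Iteration 2:
  x1 = (4 - (1)·-1.2222 - (-3.1)·0.8364) / (5.1) = 1.5324
  x2 = (-11 - (0.2)·-0.8235 - (2.2)·0.8364) / (5.4) = -2.3473
  x3 = (-8 - (1.8)·-0.8235 - (-1.7)·-1.2222) / (-5.5) = 1.5628
Iteration 3:
  x1 = (4 - (1)·-2.3473 - (-3.1)·1.5628) / (5.1) = 2.1945
  x2 = (-11 - (0.2)·1.5324 - (2.2)·1.5628) / (5.4) = -2.7305
  x3 = (-8 - (1.8)·1.5324 - (-1.7)·-2.3473) / (-5.5) = 2.6816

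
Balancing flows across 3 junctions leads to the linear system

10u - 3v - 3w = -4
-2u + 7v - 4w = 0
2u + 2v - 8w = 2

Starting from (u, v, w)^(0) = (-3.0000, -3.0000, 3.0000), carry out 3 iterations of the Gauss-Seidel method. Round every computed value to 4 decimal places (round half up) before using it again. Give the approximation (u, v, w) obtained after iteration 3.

Iteration 1:
  u = (-4 - (-3)·-3.0000 - (-3)·3.0000) / (10) = -0.4000
  v = (0 - (-2)·-0.4000 - (-4)·3.0000) / (7) = 1.6000
  w = (2 - (2)·-0.4000 - (2)·1.6000) / (-8) = 0.0500
Iteration 2:
  u = (-4 - (-3)·1.6000 - (-3)·0.0500) / (10) = 0.0950
  v = (0 - (-2)·0.0950 - (-4)·0.0500) / (7) = 0.0557
  w = (2 - (2)·0.0950 - (2)·0.0557) / (-8) = -0.2123
Iteration 3:
  u = (-4 - (-3)·0.0557 - (-3)·-0.2123) / (10) = -0.4470
  v = (0 - (-2)·-0.4470 - (-4)·-0.2123) / (7) = -0.2490
  w = (2 - (2)·-0.4470 - (2)·-0.2490) / (-8) = -0.4240

(-0.4470, -0.2490, -0.4240)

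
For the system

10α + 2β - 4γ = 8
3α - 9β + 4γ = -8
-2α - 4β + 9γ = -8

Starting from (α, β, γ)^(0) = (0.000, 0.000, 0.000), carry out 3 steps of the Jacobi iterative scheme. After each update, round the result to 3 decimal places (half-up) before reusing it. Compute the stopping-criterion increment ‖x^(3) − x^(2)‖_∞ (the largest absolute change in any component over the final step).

0.255

Iteration 1:
  α = (8 - (2)·0.000 - (-4)·0.000) / (10) = 0.800
  β = (-8 - (3)·0.000 - (4)·0.000) / (-9) = 0.889
  γ = (-8 - (-2)·0.000 - (-4)·0.000) / (9) = -0.889
Iteration 2:
  α = (8 - (2)·0.889 - (-4)·-0.889) / (10) = 0.267
  β = (-8 - (3)·0.800 - (4)·-0.889) / (-9) = 0.760
  γ = (-8 - (-2)·0.800 - (-4)·0.889) / (9) = -0.316
Iteration 3:
  α = (8 - (2)·0.760 - (-4)·-0.316) / (10) = 0.522
  β = (-8 - (3)·0.267 - (4)·-0.316) / (-9) = 0.837
  γ = (-8 - (-2)·0.267 - (-4)·0.760) / (9) = -0.492
Change: (0.255, 0.077, -0.176) → max |·| = 0.255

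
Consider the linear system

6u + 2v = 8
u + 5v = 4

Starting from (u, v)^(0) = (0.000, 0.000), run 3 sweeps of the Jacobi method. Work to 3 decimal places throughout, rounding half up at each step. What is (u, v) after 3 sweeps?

Iteration 1:
  u = (8 - (2)·0.000) / (6) = 1.333
  v = (4 - (1)·0.000) / (5) = 0.800
Iteration 2:
  u = (8 - (2)·0.800) / (6) = 1.067
  v = (4 - (1)·1.333) / (5) = 0.533
Iteration 3:
  u = (8 - (2)·0.533) / (6) = 1.156
  v = (4 - (1)·1.067) / (5) = 0.587

(1.156, 0.587)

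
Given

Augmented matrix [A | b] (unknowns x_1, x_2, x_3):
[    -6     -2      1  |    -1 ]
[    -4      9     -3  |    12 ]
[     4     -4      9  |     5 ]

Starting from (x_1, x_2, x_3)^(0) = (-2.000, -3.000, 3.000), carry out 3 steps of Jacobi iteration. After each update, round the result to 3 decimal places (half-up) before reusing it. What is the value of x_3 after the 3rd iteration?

Iteration 1:
  x_1 = (-1 - (-2)·-3.000 - (1)·3.000) / (-6) = 1.667
  x_2 = (12 - (-4)·-2.000 - (-3)·3.000) / (9) = 1.444
  x_3 = (5 - (4)·-2.000 - (-4)·-3.000) / (9) = 0.111
Iteration 2:
  x_1 = (-1 - (-2)·1.444 - (1)·0.111) / (-6) = -0.296
  x_2 = (12 - (-4)·1.667 - (-3)·0.111) / (9) = 2.111
  x_3 = (5 - (4)·1.667 - (-4)·1.444) / (9) = 0.456
Iteration 3:
  x_1 = (-1 - (-2)·2.111 - (1)·0.456) / (-6) = -0.461
  x_2 = (12 - (-4)·-0.296 - (-3)·0.456) / (9) = 1.354
  x_3 = (5 - (4)·-0.296 - (-4)·2.111) / (9) = 1.625

1.625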